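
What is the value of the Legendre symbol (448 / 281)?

First reduce: 448 ≡ 167 (mod 281).
Reciprocity: 167 ≡ 3 and 281 ≡ 1 (mod 4), so (167/281) = +(281/167).
Reduce top mod 167: now compute (114/167).
Pull out 2: since 167 ≡ 7 (mod 8), (2/167) = +1.
Reciprocity: 57 ≡ 1 and 167 ≡ 3 (mod 4), so (57/167) = +(167/57).
Reduce top mod 57: now compute (53/57).
Reciprocity: 53 ≡ 1 and 57 ≡ 1 (mod 4), so (53/57) = +(57/53).
Reduce top mod 53: now compute (4/53).
Pull out 2^2: since 53 ≡ 5 (mod 8), (2/53) = -1, so (2/53)^2 = +1.
Reached (1/53) = 1. Collecting the sign flips along the way, the symbol is +1.

1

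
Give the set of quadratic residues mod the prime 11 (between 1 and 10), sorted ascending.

Square k = 1,…,5 (k and 11−k give the same square):
1²=1, 2²=4, 3²=9, 4²≡5, 5²≡3 (mod 11).
So the quadratic residues mod 11 are {1, 3, 4, 5, 9}.

1,3,4,5,9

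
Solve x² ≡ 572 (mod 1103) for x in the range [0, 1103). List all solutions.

Since 1103 ≡ 3 (mod 4), a square root of 572 is 572^((1103+1)/4) = 572^276 mod 1103.
Repeated squaring: 572^2≡696, 572^4≡199, 572^8≡996, 572^16≡419, 572^32≡184, 572^64≡766, 572^128≡1063, 572^256≡497 (mod 1103).
572^276 = 572^(256+16+4) ≡ 647 (mod 1103).
Check: 647² = 418609 ≡ 572 (mod 1103). The two roots are 456 and 647.

456, 647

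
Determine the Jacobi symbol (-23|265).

1

First reduce: -23 ≡ 242 (mod 265).
Pull out 2: since 265 ≡ 1 (mod 8), (2/265) = +1.
Reciprocity: 121 ≡ 1 and 265 ≡ 1 (mod 4), so (121/265) = +(265/121).
Reduce top mod 121: now compute (23/121).
Reciprocity: 23 ≡ 3 and 121 ≡ 1 (mod 4), so (23/121) = +(121/23).
Reduce top mod 23: now compute (6/23).
Pull out 2: since 23 ≡ 7 (mod 8), (2/23) = +1.
Reciprocity: 3 ≡ 3 and 23 ≡ 3 (mod 4), so (3/23) = −(23/3).
Reduce top mod 3: now compute (2/3).
Pull out 2: since 3 ≡ 3 (mod 8), (2/3) = -1.
Reached (1/3) = 1. Collecting the sign flips along the way, the symbol is +1.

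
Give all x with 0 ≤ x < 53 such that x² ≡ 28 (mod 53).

9, 44

53 ≡ 1 (mod 4), so we find a root by search.
Trying successive values, 9² = 81 ≡ 28 (mod 53). The other root is 53 − 9 = 44.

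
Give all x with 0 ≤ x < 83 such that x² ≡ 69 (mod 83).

22, 61

Since 83 ≡ 3 (mod 4), a square root of 69 is 69^((83+1)/4) = 69^21 mod 83.
Repeated squaring: 69^2≡30, 69^4≡70, 69^8≡3, 69^16≡9 (mod 83).
69^21 = 69^(16+4+1) ≡ 61 (mod 83).
Check: 61² = 3721 ≡ 69 (mod 83). The two roots are 22 and 61.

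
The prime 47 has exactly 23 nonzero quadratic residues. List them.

1 2 3 4 6 7 8 9 12 14 16 17 18 21 24 25 27 28 32 34 36 37 42

Square k = 1,…,23 (k and 47−k give the same square):
1²=1, 2²=4, 3²=9, 4²=16, 5²=25, 6²=36, 7²≡2, 8²≡17, 9²≡34, 10²≡6, 11²≡27, 12²≡3, 13²≡28, 14²≡8, 15²≡37, 16²≡21, 17²≡7, 18²≡42, 19²≡32, 20²≡24, 21²≡18, 22²≡14, 23²≡12 (mod 47).
So the quadratic residues mod 47 are {1, 2, 3, 4, 6, 7, 8, 9, 12, 14, 16, 17, 18, 21, 24, 25, 27, 28, 32, 34, 36, 37, 42}.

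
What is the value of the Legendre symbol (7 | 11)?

-1

Euler's criterion: (7/11) ≡ 7^5 (mod 11).
7^2 ≡ 5 (mod 11)
7^4 ≡ 3 (mod 11)
7^5 = 7^(4+1) ≡ 10 (mod 11).
Result is 10 ≡ −1, so (7/11) = −1.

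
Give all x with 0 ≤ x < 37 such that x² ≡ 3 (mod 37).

15, 22

37 ≡ 1 (mod 4), so we find a root by search.
Trying successive values, 15² = 225 ≡ 3 (mod 37). The other root is 37 − 15 = 22.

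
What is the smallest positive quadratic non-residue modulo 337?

(2/337) = +1, so 2 is a residue.
(3/337) = +1, so 3 is a residue.
(4/337) = +1, so 4 is a residue.
(5/337) = −1, so 5 is the smallest positive non-residue mod 337.

5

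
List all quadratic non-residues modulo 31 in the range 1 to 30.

3, 6, 11, 12, 13, 15, 17, 21, 22, 23, 24, 26, 27, 29, 30

Square k = 1,…,15 (k and 31−k give the same square):
1²=1, 2²=4, 3²=9, 4²=16, 5²=25, 6²≡5, 7²≡18, 8²≡2, 9²≡19, 10²≡7, 11²≡28, 12²≡20, 13²≡14, 14²≡10, 15²≡8 (mod 31).
The residues are {1, 2, 4, 5, 7, 8, 9, 10, 14, 16, 18, 19, 20, 25, 28}; the non-residues are the remaining 15 nonzero classes.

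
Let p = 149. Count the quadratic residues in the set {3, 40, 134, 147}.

0

(3/149) = -1 → non-residue.
(40/149) = -1 → non-residue.
(134/149) = -1 → non-residue.
(147/149) = -1 → non-residue.
Total quadratic residues among the 4: 0.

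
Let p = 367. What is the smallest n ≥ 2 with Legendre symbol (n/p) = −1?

(2/367) = +1, so 2 is a residue.
(3/367) = −1, so 3 is the smallest positive non-residue mod 367.

3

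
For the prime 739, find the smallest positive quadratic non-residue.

2

(2/739) = −1, so 2 is the smallest positive non-residue mod 739.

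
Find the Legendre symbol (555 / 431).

First reduce: 555 ≡ 124 (mod 431).
Pull out 2^2: since 431 ≡ 7 (mod 8), (2/431) = +1, so (2/431)^2 = +1.
Reciprocity: 31 ≡ 3 and 431 ≡ 3 (mod 4), so (31/431) = −(431/31).
Reduce top mod 31: now compute (28/31).
Pull out 2^2: since 31 ≡ 7 (mod 8), (2/31) = +1, so (2/31)^2 = +1.
Reciprocity: 7 ≡ 3 and 31 ≡ 3 (mod 4), so (7/31) = −(31/7).
Reduce top mod 7: now compute (3/7).
Reciprocity: 3 ≡ 3 and 7 ≡ 3 (mod 4), so (3/7) = −(7/3).
Reduce top mod 3: now compute (1/3).
Reached (1/3) = 1. Collecting the sign flips along the way, the symbol is -1.

-1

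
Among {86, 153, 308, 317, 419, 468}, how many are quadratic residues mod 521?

(86/521) = -1 → non-residue.
(153/521) = -1 → non-residue.
(308/521) = -1 → non-residue.
(317/521) = +1 → QR.
(419/521) = +1 → QR.
(468/521) = +1 → QR.
Total quadratic residues among the 6: 3.

3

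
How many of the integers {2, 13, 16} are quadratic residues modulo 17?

3

(2/17) = +1 → QR.
(13/17) = +1 → QR.
(16/17) = +1 → QR.
Total quadratic residues among the 3: 3.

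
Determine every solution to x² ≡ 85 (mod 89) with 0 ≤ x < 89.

89 ≡ 1 (mod 4), so we find a root by search.
Trying successive values, 21² = 441 ≡ 85 (mod 89). The other root is 89 − 21 = 68.

21, 68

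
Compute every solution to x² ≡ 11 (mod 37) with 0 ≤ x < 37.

14, 23

37 ≡ 1 (mod 4), so we find a root by search.
Trying successive values, 14² = 196 ≡ 11 (mod 37). The other root is 37 − 14 = 23.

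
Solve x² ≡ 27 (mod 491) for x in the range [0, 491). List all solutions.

Since 491 ≡ 3 (mod 4), a square root of 27 is 27^((491+1)/4) = 27^123 mod 491.
Repeated squaring: 27^2≡238, 27^4≡179, 27^8≡126, 27^16≡164, 27^32≡382, 27^64≡97 (mod 491).
27^123 = 27^(64+32+16+8+2+1) ≡ 152 (mod 491).
Check: 152² = 23104 ≡ 27 (mod 491). The two roots are 152 and 339.

152, 339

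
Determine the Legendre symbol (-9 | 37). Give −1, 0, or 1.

1

First reduce: -9 ≡ 28 (mod 37).
Pull out 2^2: since 37 ≡ 5 (mod 8), (2/37) = -1, so (2/37)^2 = +1.
Reciprocity: 7 ≡ 3 and 37 ≡ 1 (mod 4), so (7/37) = +(37/7).
Reduce top mod 7: now compute (2/7).
Pull out 2: since 7 ≡ 7 (mod 8), (2/7) = +1.
Reached (1/7) = 1. Collecting the sign flips along the way, the symbol is +1.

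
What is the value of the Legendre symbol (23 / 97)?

Reciprocity: 23 ≡ 3 and 97 ≡ 1 (mod 4), so (23/97) = +(97/23).
Reduce top mod 23: now compute (5/23).
Reciprocity: 5 ≡ 1 and 23 ≡ 3 (mod 4), so (5/23) = +(23/5).
Reduce top mod 5: now compute (3/5).
Reciprocity: 3 ≡ 3 and 5 ≡ 1 (mod 4), so (3/5) = +(5/3).
Reduce top mod 3: now compute (2/3).
Pull out 2: since 3 ≡ 3 (mod 8), (2/3) = -1.
Reached (1/3) = 1. Collecting the sign flips along the way, the symbol is -1.

-1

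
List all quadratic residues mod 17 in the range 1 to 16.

1,2,4,8,9,13,15,16

Square k = 1,…,8 (k and 17−k give the same square):
1²=1, 2²=4, 3²=9, 4²=16, 5²≡8, 6²≡2, 7²≡15, 8²≡13 (mod 17).
So the quadratic residues mod 17 are {1, 2, 4, 8, 9, 13, 15, 16}.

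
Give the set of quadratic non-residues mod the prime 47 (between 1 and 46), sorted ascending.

5 10 11 13 15 19 20 22 23 26 29 30 31 33 35 38 39 40 41 43 44 45 46

Square k = 1,…,23 (k and 47−k give the same square):
1²=1, 2²=4, 3²=9, 4²=16, 5²=25, 6²=36, 7²≡2, 8²≡17, 9²≡34, 10²≡6, 11²≡27, 12²≡3, 13²≡28, 14²≡8, 15²≡37, 16²≡21, 17²≡7, 18²≡42, 19²≡32, 20²≡24, 21²≡18, 22²≡14, 23²≡12 (mod 47).
The residues are {1, 2, 3, 4, 6, 7, 8, 9, 12, 14, 16, 17, 18, 21, 24, 25, 27, 28, 32, 34, 36, 37, 42}; the non-residues are the remaining 23 nonzero classes.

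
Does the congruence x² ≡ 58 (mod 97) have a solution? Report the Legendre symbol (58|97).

-1

Pull out 2: since 97 ≡ 1 (mod 8), (2/97) = +1.
Reciprocity: 29 ≡ 1 and 97 ≡ 1 (mod 4), so (29/97) = +(97/29).
Reduce top mod 29: now compute (10/29).
Pull out 2: since 29 ≡ 5 (mod 8), (2/29) = -1.
Reciprocity: 5 ≡ 1 and 29 ≡ 1 (mod 4), so (5/29) = +(29/5).
Reduce top mod 5: now compute (4/5).
Pull out 2^2: since 5 ≡ 5 (mod 8), (2/5) = -1, so (2/5)^2 = +1.
Reached (1/5) = 1. Collecting the sign flips along the way, the symbol is -1.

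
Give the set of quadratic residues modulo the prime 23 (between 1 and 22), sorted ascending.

1 2 3 4 6 8 9 12 13 16 18

Square k = 1,…,11 (k and 23−k give the same square):
1²=1, 2²=4, 3²=9, 4²=16, 5²≡2, 6²≡13, 7²≡3, 8²≡18, 9²≡12, 10²≡8, 11²≡6 (mod 23).
So the quadratic residues mod 23 are {1, 2, 3, 4, 6, 8, 9, 12, 13, 16, 18}.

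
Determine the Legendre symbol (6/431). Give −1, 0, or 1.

Euler's criterion: (6/431) ≡ 6^215 (mod 431).
6^2 ≡ 36 (mod 431)
6^4 ≡ 3 (mod 431)
6^8 ≡ 9 (mod 431)
6^16 ≡ 81 (mod 431)
6^32 ≡ 96 (mod 431)
6^64 ≡ 165 (mod 431)
6^128 ≡ 72 (mod 431)
6^215 = 6^(128+64+16+4+2+1) ≡ 1 (mod 431).
Result is 1, so (6/431) = 1.

1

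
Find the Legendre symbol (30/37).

Pull out 2: since 37 ≡ 5 (mod 8), (2/37) = -1.
Reciprocity: 15 ≡ 3 and 37 ≡ 1 (mod 4), so (15/37) = +(37/15).
Reduce top mod 15: now compute (7/15).
Reciprocity: 7 ≡ 3 and 15 ≡ 3 (mod 4), so (7/15) = −(15/7).
Reduce top mod 7: now compute (1/7).
Reached (1/7) = 1. Collecting the sign flips along the way, the symbol is +1.

1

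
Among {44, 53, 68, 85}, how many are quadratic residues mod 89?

4

(44/89) = +1 → QR.
(53/89) = +1 → QR.
(68/89) = +1 → QR.
(85/89) = +1 → QR.
Total quadratic residues among the 4: 4.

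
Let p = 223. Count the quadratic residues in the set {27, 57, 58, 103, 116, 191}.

(27/223) = -1 → non-residue.
(57/223) = -1 → non-residue.
(58/223) = +1 → QR.
(103/223) = -1 → non-residue.
(116/223) = +1 → QR.
(191/223) = -1 → non-residue.
Total quadratic residues among the 6: 2.

2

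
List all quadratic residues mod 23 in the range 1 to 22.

1, 2, 3, 4, 6, 8, 9, 12, 13, 16, 18

Square k = 1,…,11 (k and 23−k give the same square):
1²=1, 2²=4, 3²=9, 4²=16, 5²≡2, 6²≡13, 7²≡3, 8²≡18, 9²≡12, 10²≡8, 11²≡6 (mod 23).
So the quadratic residues mod 23 are {1, 2, 3, 4, 6, 8, 9, 12, 13, 16, 18}.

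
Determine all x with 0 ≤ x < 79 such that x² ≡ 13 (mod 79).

Since 79 ≡ 3 (mod 4), a square root of 13 is 13^((79+1)/4) = 13^20 mod 79.
Repeated squaring: 13^2≡11, 13^4≡42, 13^8≡26, 13^16≡44 (mod 79).
13^20 = 13^(16+4) ≡ 31 (mod 79).
Check: 31² = 961 ≡ 13 (mod 79). The two roots are 31 and 48.

31, 48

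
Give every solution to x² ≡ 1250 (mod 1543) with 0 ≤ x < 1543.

Since 1543 ≡ 3 (mod 4), a square root of 1250 is 1250^((1543+1)/4) = 1250^386 mod 1543.
Repeated squaring: 1250^2≡984, 1250^4≡795, 1250^8≡938, 1250^16≡334, 1250^32≡460, 1250^64≡209, 1250^128≡477, 1250^256≡708 (mod 1543).
1250^386 = 1250^(256+128+2) ≡ 1263 (mod 1543).
Check: 1263² = 1595169 ≡ 1250 (mod 1543). The two roots are 280 and 1263.

280, 1263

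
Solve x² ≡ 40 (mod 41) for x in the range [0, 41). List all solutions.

41 ≡ 1 (mod 4), so we find a root by search.
Trying successive values, 9² = 81 ≡ 40 (mod 41). The other root is 41 − 9 = 32.

9, 32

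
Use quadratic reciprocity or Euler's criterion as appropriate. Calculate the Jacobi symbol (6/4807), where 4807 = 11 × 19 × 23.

Pull out 2: since 4807 ≡ 7 (mod 8), (2/4807) = +1.
Reciprocity: 3 ≡ 3 and 4807 ≡ 3 (mod 4), so (3/4807) = −(4807/3).
Reduce top mod 3: now compute (1/3).
Reached (1/3) = 1. Collecting the sign flips along the way, the symbol is -1.

-1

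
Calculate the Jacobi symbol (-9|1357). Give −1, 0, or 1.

1

First reduce: -9 ≡ 1348 (mod 1357).
Pull out 2^2: since 1357 ≡ 5 (mod 8), (2/1357) = -1, so (2/1357)^2 = +1.
Reciprocity: 337 ≡ 1 and 1357 ≡ 1 (mod 4), so (337/1357) = +(1357/337).
Reduce top mod 337: now compute (9/337).
Reciprocity: 9 ≡ 1 and 337 ≡ 1 (mod 4), so (9/337) = +(337/9).
Reduce top mod 9: now compute (4/9).
Pull out 2^2: since 9 ≡ 1 (mod 8), (2/9) = +1, so (2/9)^2 = +1.
Reached (1/9) = 1. Collecting the sign flips along the way, the symbol is +1.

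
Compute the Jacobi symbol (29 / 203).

0

Reciprocity: 29 ≡ 1 and 203 ≡ 3 (mod 4), so (29/203) = +(203/29).
Reduce top mod 29: now compute (0/29).
Top reduces to 0: gcd > 1, so the symbol is 0.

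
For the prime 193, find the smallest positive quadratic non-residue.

5

(2/193) = +1, so 2 is a residue.
(3/193) = +1, so 3 is a residue.
(4/193) = +1, so 4 is a residue.
(5/193) = −1, so 5 is the smallest positive non-residue mod 193.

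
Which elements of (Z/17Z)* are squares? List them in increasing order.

Square k = 1,…,8 (k and 17−k give the same square):
1²=1, 2²=4, 3²=9, 4²=16, 5²≡8, 6²≡2, 7²≡15, 8²≡13 (mod 17).
So the quadratic residues mod 17 are {1, 2, 4, 8, 9, 13, 15, 16}.

1 2 4 8 9 13 15 16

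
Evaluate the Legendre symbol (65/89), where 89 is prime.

Reciprocity: 65 ≡ 1 and 89 ≡ 1 (mod 4), so (65/89) = +(89/65).
Reduce top mod 65: now compute (24/65).
Pull out 2^3: since 65 ≡ 1 (mod 8), (2/65) = +1, so (2/65)^3 = +1.
Reciprocity: 3 ≡ 3 and 65 ≡ 1 (mod 4), so (3/65) = +(65/3).
Reduce top mod 3: now compute (2/3).
Pull out 2: since 3 ≡ 3 (mod 8), (2/3) = -1.
Reached (1/3) = 1. Collecting the sign flips along the way, the symbol is -1.

-1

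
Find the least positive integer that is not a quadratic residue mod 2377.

(2/2377) = +1, so 2 is a residue.
(3/2377) = +1, so 3 is a residue.
(4/2377) = +1, so 4 is a residue.
(5/2377) = −1, so 5 is the smallest positive non-residue mod 2377.

5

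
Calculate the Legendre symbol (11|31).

-1

Reciprocity: 11 ≡ 3 and 31 ≡ 3 (mod 4), so (11/31) = −(31/11).
Reduce top mod 11: now compute (9/11).
Reciprocity: 9 ≡ 1 and 11 ≡ 3 (mod 4), so (9/11) = +(11/9).
Reduce top mod 9: now compute (2/9).
Pull out 2: since 9 ≡ 1 (mod 8), (2/9) = +1.
Reached (1/9) = 1. Collecting the sign flips along the way, the symbol is -1.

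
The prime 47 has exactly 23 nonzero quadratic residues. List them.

Square k = 1,…,23 (k and 47−k give the same square):
1²=1, 2²=4, 3²=9, 4²=16, 5²=25, 6²=36, 7²≡2, 8²≡17, 9²≡34, 10²≡6, 11²≡27, 12²≡3, 13²≡28, 14²≡8, 15²≡37, 16²≡21, 17²≡7, 18²≡42, 19²≡32, 20²≡24, 21²≡18, 22²≡14, 23²≡12 (mod 47).
So the quadratic residues mod 47 are {1, 2, 3, 4, 6, 7, 8, 9, 12, 14, 16, 17, 18, 21, 24, 25, 27, 28, 32, 34, 36, 37, 42}.

1, 2, 3, 4, 6, 7, 8, 9, 12, 14, 16, 17, 18, 21, 24, 25, 27, 28, 32, 34, 36, 37, 42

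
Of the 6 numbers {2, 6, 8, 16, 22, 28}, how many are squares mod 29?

(2/29) = -1 → non-residue.
(6/29) = +1 → QR.
(8/29) = -1 → non-residue.
(16/29) = +1 → QR.
(22/29) = +1 → QR.
(28/29) = +1 → QR.
Total quadratic residues among the 6: 4.

4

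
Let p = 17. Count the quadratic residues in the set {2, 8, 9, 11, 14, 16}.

4

(2/17) = +1 → QR.
(8/17) = +1 → QR.
(9/17) = +1 → QR.
(11/17) = -1 → non-residue.
(14/17) = -1 → non-residue.
(16/17) = +1 → QR.
Total quadratic residues among the 6: 4.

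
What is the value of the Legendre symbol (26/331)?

1

Pull out 2: since 331 ≡ 3 (mod 8), (2/331) = -1.
Reciprocity: 13 ≡ 1 and 331 ≡ 3 (mod 4), so (13/331) = +(331/13).
Reduce top mod 13: now compute (6/13).
Pull out 2: since 13 ≡ 5 (mod 8), (2/13) = -1.
Reciprocity: 3 ≡ 3 and 13 ≡ 1 (mod 4), so (3/13) = +(13/3).
Reduce top mod 3: now compute (1/3).
Reached (1/3) = 1. Collecting the sign flips along the way, the symbol is +1.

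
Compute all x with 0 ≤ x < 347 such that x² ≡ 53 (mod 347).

20, 327

Since 347 ≡ 3 (mod 4), a square root of 53 is 53^((347+1)/4) = 53^87 mod 347.
Repeated squaring: 53^2≡33, 53^4≡48, 53^8≡222, 53^16≡10, 53^32≡100, 53^64≡284 (mod 347).
53^87 = 53^(64+16+4+2+1) ≡ 327 (mod 347).
Check: 327² = 106929 ≡ 53 (mod 347). The two roots are 20 and 327.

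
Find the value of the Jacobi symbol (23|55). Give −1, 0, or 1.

-1

Reciprocity: 23 ≡ 3 and 55 ≡ 3 (mod 4), so (23/55) = −(55/23).
Reduce top mod 23: now compute (9/23).
Reciprocity: 9 ≡ 1 and 23 ≡ 3 (mod 4), so (9/23) = +(23/9).
Reduce top mod 9: now compute (5/9).
Reciprocity: 5 ≡ 1 and 9 ≡ 1 (mod 4), so (5/9) = +(9/5).
Reduce top mod 5: now compute (4/5).
Pull out 2^2: since 5 ≡ 5 (mod 8), (2/5) = -1, so (2/5)^2 = +1.
Reached (1/5) = 1. Collecting the sign flips along the way, the symbol is -1.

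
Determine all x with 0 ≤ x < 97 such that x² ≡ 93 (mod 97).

97 ≡ 1 (mod 4), so we find a root by search.
Trying successive values, 44² = 1936 ≡ 93 (mod 97). The other root is 97 − 44 = 53.

44, 53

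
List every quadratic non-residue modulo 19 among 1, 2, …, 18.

2 3 8 10 12 13 14 15 18

Square k = 1,…,9 (k and 19−k give the same square):
1²=1, 2²=4, 3²=9, 4²=16, 5²≡6, 6²≡17, 7²≡11, 8²≡7, 9²≡5 (mod 19).
The residues are {1, 4, 5, 6, 7, 9, 11, 16, 17}; the non-residues are the remaining 9 nonzero classes.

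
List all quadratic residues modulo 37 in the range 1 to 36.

1 3 4 7 9 10 11 12 16 21 25 26 27 28 30 33 34 36

Square k = 1,…,18 (k and 37−k give the same square):
1²=1, 2²=4, 3²=9, 4²=16, 5²=25, 6²=36, 7²≡12, 8²≡27, 9²≡7, 10²≡26, 11²≡10, 12²≡33, 13²≡21, 14²≡11, 15²≡3, 16²≡34, 17²≡30, 18²≡28 (mod 37).
So the quadratic residues mod 37 are {1, 3, 4, 7, 9, 10, 11, 12, 16, 21, 25, 26, 27, 28, 30, 33, 34, 36}.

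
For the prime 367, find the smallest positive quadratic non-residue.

3

(2/367) = +1, so 2 is a residue.
(3/367) = −1, so 3 is the smallest positive non-residue mod 367.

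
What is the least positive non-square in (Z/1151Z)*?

(2/1151) = +1, so 2 is a residue.
(3/1151) = +1, so 3 is a residue.
(4/1151) = +1, so 4 is a residue.
(5/1151) = +1, so 5 is a residue.
(6/1151) = +1, so 6 is a residue.
(7/1151) = +1, so 7 is a residue.
(8/1151) = +1, so 8 is a residue.
(9/1151) = +1, so 9 is a residue.
(10/1151) = +1, so 10 is a residue.
(11/1151) = +1, so 11 is a residue.
(12/1151) = +1, so 12 is a residue.
(13/1151) = −1, so 13 is the smallest positive non-residue mod 1151.

13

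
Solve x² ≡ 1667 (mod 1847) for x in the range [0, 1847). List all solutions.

Since 1847 ≡ 3 (mod 4), a square root of 1667 is 1667^((1847+1)/4) = 1667^462 mod 1847.
Repeated squaring: 1667^2≡1001, 1667^4≡927, 1667^8≡474, 1667^16≡1189, 1667^32≡766, 1667^64≡1257, 1667^128≡864, 1667^256≡308 (mod 1847).
1667^462 = 1667^(256+128+64+8+4+2) ≡ 412 (mod 1847).
Check: 412² = 169744 ≡ 1667 (mod 1847). The two roots are 412 and 1435.

412, 1435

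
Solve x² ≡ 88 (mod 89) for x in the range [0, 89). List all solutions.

89 ≡ 1 (mod 4), so we find a root by search.
Trying successive values, 34² = 1156 ≡ 88 (mod 89). The other root is 89 − 34 = 55.

34, 55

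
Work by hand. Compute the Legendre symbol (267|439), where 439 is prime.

Euler's criterion: (267/439) ≡ 267^219 (mod 439).
267^2 ≡ 171 (mod 439)
267^4 ≡ 267 (mod 439)
267^8 ≡ 171 (mod 439)
267^16 ≡ 267 (mod 439)
267^32 ≡ 171 (mod 439)
267^64 ≡ 267 (mod 439)
267^128 ≡ 171 (mod 439)
267^219 = 267^(128+64+16+8+2+1) ≡ 1 (mod 439).
Result is 1, so (267/439) = 1.

1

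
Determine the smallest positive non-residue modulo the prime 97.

5

(2/97) = +1, so 2 is a residue.
(3/97) = +1, so 3 is a residue.
(4/97) = +1, so 4 is a residue.
(5/97) = −1, so 5 is the smallest positive non-residue mod 97.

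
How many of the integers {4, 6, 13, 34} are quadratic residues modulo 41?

(4/41) = +1 → QR.
(6/41) = -1 → non-residue.
(13/41) = -1 → non-residue.
(34/41) = -1 → non-residue.
Total quadratic residues among the 4: 1.

1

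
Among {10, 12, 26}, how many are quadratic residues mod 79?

2

(10/79) = +1 → QR.
(12/79) = -1 → non-residue.
(26/79) = +1 → QR.
Total quadratic residues among the 3: 2.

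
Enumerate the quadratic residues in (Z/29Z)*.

Square k = 1,…,14 (k and 29−k give the same square):
1²=1, 2²=4, 3²=9, 4²=16, 5²=25, 6²≡7, 7²≡20, 8²≡6, 9²≡23, 10²≡13, 11²≡5, 12²≡28, 13²≡24, 14²≡22 (mod 29).
So the quadratic residues mod 29 are {1, 4, 5, 6, 7, 9, 13, 16, 20, 22, 23, 24, 25, 28}.

1 4 5 6 7 9 13 16 20 22 23 24 25 28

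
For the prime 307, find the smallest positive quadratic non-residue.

2

(2/307) = −1, so 2 is the smallest positive non-residue mod 307.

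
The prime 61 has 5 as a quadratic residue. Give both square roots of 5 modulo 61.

61 ≡ 1 (mod 4), so we find a root by search.
Trying successive values, 26² = 676 ≡ 5 (mod 61). The other root is 61 − 26 = 35.

26, 35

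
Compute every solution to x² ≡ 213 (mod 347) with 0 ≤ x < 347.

Since 347 ≡ 3 (mod 4), a square root of 213 is 213^((347+1)/4) = 213^87 mod 347.
Repeated squaring: 213^2≡259, 213^4≡110, 213^8≡302, 213^16≡290, 213^32≡126, 213^64≡261 (mod 347).
213^87 = 213^(64+16+4+2+1) ≡ 108 (mod 347).
Check: 108² = 11664 ≡ 213 (mod 347). The two roots are 108 and 239.

108, 239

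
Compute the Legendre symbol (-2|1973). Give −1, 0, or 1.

First reduce: -2 ≡ 1971 (mod 1973).
Reciprocity: 1971 ≡ 3 and 1973 ≡ 1 (mod 4), so (1971/1973) = +(1973/1971).
Reduce top mod 1971: now compute (2/1971).
Pull out 2: since 1971 ≡ 3 (mod 8), (2/1971) = -1.
Reached (1/1971) = 1. Collecting the sign flips along the way, the symbol is -1.

-1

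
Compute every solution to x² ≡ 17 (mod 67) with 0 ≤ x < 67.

Since 67 ≡ 3 (mod 4), a square root of 17 is 17^((67+1)/4) = 17^17 mod 67.
Repeated squaring: 17^2≡21, 17^4≡39, 17^8≡47, 17^16≡65 (mod 67).
17^17 = 17^(16+1) ≡ 33 (mod 67).
Check: 33² = 1089 ≡ 17 (mod 67). The two roots are 33 and 34.

33, 34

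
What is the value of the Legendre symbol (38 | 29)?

1

Euler's criterion: (38/29) ≡ 9^14 (mod 29).
9^2 ≡ 23 (mod 29)
9^4 ≡ 7 (mod 29)
9^8 ≡ 20 (mod 29)
9^14 = 9^(8+4+2) ≡ 1 (mod 29).
Result is 1, so (38/29) = 1.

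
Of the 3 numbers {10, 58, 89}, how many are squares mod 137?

0

(10/137) = -1 → non-residue.
(58/137) = -1 → non-residue.
(89/137) = -1 → non-residue.
Total quadratic residues among the 3: 0.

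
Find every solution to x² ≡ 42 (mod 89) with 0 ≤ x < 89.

24, 65

89 ≡ 1 (mod 4), so we find a root by search.
Trying successive values, 24² = 576 ≡ 42 (mod 89). The other root is 89 − 24 = 65.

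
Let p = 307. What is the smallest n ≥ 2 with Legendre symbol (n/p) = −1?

2

(2/307) = −1, so 2 is the smallest positive non-residue mod 307.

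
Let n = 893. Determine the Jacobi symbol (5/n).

-1

Reciprocity: 5 ≡ 1 and 893 ≡ 1 (mod 4), so (5/893) = +(893/5).
Reduce top mod 5: now compute (3/5).
Reciprocity: 3 ≡ 3 and 5 ≡ 1 (mod 4), so (3/5) = +(5/3).
Reduce top mod 3: now compute (2/3).
Pull out 2: since 3 ≡ 3 (mod 8), (2/3) = -1.
Reached (1/3) = 1. Collecting the sign flips along the way, the symbol is -1.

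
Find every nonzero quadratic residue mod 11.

Square k = 1,…,5 (k and 11−k give the same square):
1²=1, 2²=4, 3²=9, 4²≡5, 5²≡3 (mod 11).
So the quadratic residues mod 11 are {1, 3, 4, 5, 9}.

1 3 4 5 9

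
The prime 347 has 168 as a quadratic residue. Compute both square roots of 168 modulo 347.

Since 347 ≡ 3 (mod 4), a square root of 168 is 168^((347+1)/4) = 168^87 mod 347.
Repeated squaring: 168^2≡117, 168^4≡156, 168^8≡46, 168^16≡34, 168^32≡115, 168^64≡39 (mod 347).
168^87 = 168^(64+16+4+2+1) ≡ 140 (mod 347).
Check: 140² = 19600 ≡ 168 (mod 347). The two roots are 140 and 207.

140, 207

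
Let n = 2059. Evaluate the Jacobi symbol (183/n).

Reciprocity: 183 ≡ 3 and 2059 ≡ 3 (mod 4), so (183/2059) = −(2059/183).
Reduce top mod 183: now compute (46/183).
Pull out 2: since 183 ≡ 7 (mod 8), (2/183) = +1.
Reciprocity: 23 ≡ 3 and 183 ≡ 3 (mod 4), so (23/183) = −(183/23).
Reduce top mod 23: now compute (22/23).
Pull out 2: since 23 ≡ 7 (mod 8), (2/23) = +1.
Reciprocity: 11 ≡ 3 and 23 ≡ 3 (mod 4), so (11/23) = −(23/11).
Reduce top mod 11: now compute (1/11).
Reached (1/11) = 1. Collecting the sign flips along the way, the symbol is -1.

-1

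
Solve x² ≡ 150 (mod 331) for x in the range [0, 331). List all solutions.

Since 331 ≡ 3 (mod 4), a square root of 150 is 150^((331+1)/4) = 150^83 mod 331.
Repeated squaring: 150^2≡323, 150^4≡64, 150^8≡124, 150^16≡150, 150^32≡323, 150^64≡64 (mod 331).
150^83 = 150^(64+16+2+1) ≡ 124 (mod 331).
Check: 124² = 15376 ≡ 150 (mod 331). The two roots are 124 and 207.

124, 207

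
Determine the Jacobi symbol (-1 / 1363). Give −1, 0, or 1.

-1

First reduce: -1 ≡ 1362 (mod 1363).
Pull out 2: since 1363 ≡ 3 (mod 8), (2/1363) = -1.
Reciprocity: 681 ≡ 1 and 1363 ≡ 3 (mod 4), so (681/1363) = +(1363/681).
Reduce top mod 681: now compute (1/681).
Reached (1/681) = 1. Collecting the sign flips along the way, the symbol is -1.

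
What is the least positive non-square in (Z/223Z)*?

(2/223) = +1, so 2 is a residue.
(3/223) = −1, so 3 is the smallest positive non-residue mod 223.

3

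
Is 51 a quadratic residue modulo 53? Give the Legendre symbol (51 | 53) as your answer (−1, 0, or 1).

Euler's criterion: (51/53) ≡ 51^26 (mod 53).
51^2 ≡ 4 (mod 53)
51^4 ≡ 16 (mod 53)
51^8 ≡ 44 (mod 53)
51^16 ≡ 28 (mod 53)
51^26 = 51^(16+8+2) ≡ 52 (mod 53).
Result is 52 ≡ −1, so (51/53) = −1.

-1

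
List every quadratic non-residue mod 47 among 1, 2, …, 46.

5, 10, 11, 13, 15, 19, 20, 22, 23, 26, 29, 30, 31, 33, 35, 38, 39, 40, 41, 43, 44, 45, 46

Square k = 1,…,23 (k and 47−k give the same square):
1²=1, 2²=4, 3²=9, 4²=16, 5²=25, 6²=36, 7²≡2, 8²≡17, 9²≡34, 10²≡6, 11²≡27, 12²≡3, 13²≡28, 14²≡8, 15²≡37, 16²≡21, 17²≡7, 18²≡42, 19²≡32, 20²≡24, 21²≡18, 22²≡14, 23²≡12 (mod 47).
The residues are {1, 2, 3, 4, 6, 7, 8, 9, 12, 14, 16, 17, 18, 21, 24, 25, 27, 28, 32, 34, 36, 37, 42}; the non-residues are the remaining 23 nonzero classes.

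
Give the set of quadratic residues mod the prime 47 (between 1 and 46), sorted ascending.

1 2 3 4 6 7 8 9 12 14 16 17 18 21 24 25 27 28 32 34 36 37 42

Square k = 1,…,23 (k and 47−k give the same square):
1²=1, 2²=4, 3²=9, 4²=16, 5²=25, 6²=36, 7²≡2, 8²≡17, 9²≡34, 10²≡6, 11²≡27, 12²≡3, 13²≡28, 14²≡8, 15²≡37, 16²≡21, 17²≡7, 18²≡42, 19²≡32, 20²≡24, 21²≡18, 22²≡14, 23²≡12 (mod 47).
So the quadratic residues mod 47 are {1, 2, 3, 4, 6, 7, 8, 9, 12, 14, 16, 17, 18, 21, 24, 25, 27, 28, 32, 34, 36, 37, 42}.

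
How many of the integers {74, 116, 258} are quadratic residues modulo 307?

(74/307) = -1 → non-residue.
(116/307) = -1 → non-residue.
(258/307) = -1 → non-residue.
Total quadratic residues among the 3: 0.

0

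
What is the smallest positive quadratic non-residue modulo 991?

3

(2/991) = +1, so 2 is a residue.
(3/991) = −1, so 3 is the smallest positive non-residue mod 991.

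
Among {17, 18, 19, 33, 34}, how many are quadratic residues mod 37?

2

(17/37) = -1 → non-residue.
(18/37) = -1 → non-residue.
(19/37) = -1 → non-residue.
(33/37) = +1 → QR.
(34/37) = +1 → QR.
Total quadratic residues among the 5: 2.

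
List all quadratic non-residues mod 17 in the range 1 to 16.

3, 5, 6, 7, 10, 11, 12, 14

Square k = 1,…,8 (k and 17−k give the same square):
1²=1, 2²=4, 3²=9, 4²=16, 5²≡8, 6²≡2, 7²≡15, 8²≡13 (mod 17).
The residues are {1, 2, 4, 8, 9, 13, 15, 16}; the non-residues are the remaining 8 nonzero classes.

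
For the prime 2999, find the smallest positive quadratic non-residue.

17

(2/2999) = +1, so 2 is a residue.
(3/2999) = +1, so 3 is a residue.
(4/2999) = +1, so 4 is a residue.
(5/2999) = +1, so 5 is a residue.
(6/2999) = +1, so 6 is a residue.
(7/2999) = +1, so 7 is a residue.
(8/2999) = +1, so 8 is a residue.
(9/2999) = +1, so 9 is a residue.
(10/2999) = +1, so 10 is a residue.
(11/2999) = +1, so 11 is a residue.
(12/2999) = +1, so 12 is a residue.
(13/2999) = +1, so 13 is a residue.
(14/2999) = +1, so 14 is a residue.
(15/2999) = +1, so 15 is a residue.
(16/2999) = +1, so 16 is a residue.
(17/2999) = −1, so 17 is the smallest positive non-residue mod 2999.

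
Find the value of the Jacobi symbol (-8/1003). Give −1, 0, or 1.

First reduce: -8 ≡ 995 (mod 1003).
Reciprocity: 995 ≡ 3 and 1003 ≡ 3 (mod 4), so (995/1003) = −(1003/995).
Reduce top mod 995: now compute (8/995).
Pull out 2^3: since 995 ≡ 3 (mod 8), (2/995) = -1, so (2/995)^3 = -1.
Reached (1/995) = 1. Collecting the sign flips along the way, the symbol is +1.

1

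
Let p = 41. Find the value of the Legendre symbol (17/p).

-1

Euler's criterion: (17/41) ≡ 17^20 (mod 41).
17^2 ≡ 2 (mod 41)
17^4 ≡ 4 (mod 41)
17^8 ≡ 16 (mod 41)
17^16 ≡ 10 (mod 41)
17^20 = 17^(16+4) ≡ 40 (mod 41).
Result is 40 ≡ −1, so (17/41) = −1.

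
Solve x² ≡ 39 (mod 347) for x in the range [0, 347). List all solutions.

115, 232

Since 347 ≡ 3 (mod 4), a square root of 39 is 39^((347+1)/4) = 39^87 mod 347.
Repeated squaring: 39^2≡133, 39^4≡339, 39^8≡64, 39^16≡279, 39^32≡113, 39^64≡277 (mod 347).
39^87 = 39^(64+16+4+2+1) ≡ 115 (mod 347).
Check: 115² = 13225 ≡ 39 (mod 347). The two roots are 115 and 232.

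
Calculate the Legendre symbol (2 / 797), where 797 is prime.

-1

Pull out 2: since 797 ≡ 5 (mod 8), (2/797) = -1.
Reached (1/797) = 1. Collecting the sign flips along the way, the symbol is -1.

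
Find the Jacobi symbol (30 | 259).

Pull out 2: since 259 ≡ 3 (mod 8), (2/259) = -1.
Reciprocity: 15 ≡ 3 and 259 ≡ 3 (mod 4), so (15/259) = −(259/15).
Reduce top mod 15: now compute (4/15).
Pull out 2^2: since 15 ≡ 7 (mod 8), (2/15) = +1, so (2/15)^2 = +1.
Reached (1/15) = 1. Collecting the sign flips along the way, the symbol is +1.

1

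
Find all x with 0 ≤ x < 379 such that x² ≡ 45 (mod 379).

117, 262

Since 379 ≡ 3 (mod 4), a square root of 45 is 45^((379+1)/4) = 45^95 mod 379.
Repeated squaring: 45^2≡130, 45^4≡224, 45^8≡148, 45^16≡301, 45^32≡20, 45^64≡21 (mod 379).
45^95 = 45^(64+16+8+4+2+1) ≡ 262 (mod 379).
Check: 262² = 68644 ≡ 45 (mod 379). The two roots are 117 and 262.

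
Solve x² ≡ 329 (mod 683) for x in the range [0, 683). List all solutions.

Since 683 ≡ 3 (mod 4), a square root of 329 is 329^((683+1)/4) = 329^171 mod 683.
Repeated squaring: 329^2≡327, 329^4≡381, 329^8≡365, 329^16≡40, 329^32≡234, 329^64≡116, 329^128≡479 (mod 683).
329^171 = 329^(128+32+8+2+1) ≡ 160 (mod 683).
Check: 160² = 25600 ≡ 329 (mod 683). The two roots are 160 and 523.

160, 523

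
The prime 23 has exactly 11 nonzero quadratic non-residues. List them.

Square k = 1,…,11 (k and 23−k give the same square):
1²=1, 2²=4, 3²=9, 4²=16, 5²≡2, 6²≡13, 7²≡3, 8²≡18, 9²≡12, 10²≡8, 11²≡6 (mod 23).
The residues are {1, 2, 3, 4, 6, 8, 9, 12, 13, 16, 18}; the non-residues are the remaining 11 nonzero classes.

5,7,10,11,14,15,17,19,20,21,22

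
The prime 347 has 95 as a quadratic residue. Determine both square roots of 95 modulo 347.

Since 347 ≡ 3 (mod 4), a square root of 95 is 95^((347+1)/4) = 95^87 mod 347.
Repeated squaring: 95^2≡3, 95^4≡9, 95^8≡81, 95^16≡315, 95^32≡330, 95^64≡289 (mod 347).
95^87 = 95^(64+16+4+2+1) ≡ 147 (mod 347).
Check: 147² = 21609 ≡ 95 (mod 347). The two roots are 147 and 200.

147, 200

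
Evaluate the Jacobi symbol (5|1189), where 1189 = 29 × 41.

Reciprocity: 5 ≡ 1 and 1189 ≡ 1 (mod 4), so (5/1189) = +(1189/5).
Reduce top mod 5: now compute (4/5).
Pull out 2^2: since 5 ≡ 5 (mod 8), (2/5) = -1, so (2/5)^2 = +1.
Reached (1/5) = 1. Collecting the sign flips along the way, the symbol is +1.

1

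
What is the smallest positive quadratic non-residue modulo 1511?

(2/1511) = +1, so 2 is a residue.
(3/1511) = +1, so 3 is a residue.
(4/1511) = +1, so 4 is a residue.
(5/1511) = +1, so 5 is a residue.
(6/1511) = +1, so 6 is a residue.
(7/1511) = +1, so 7 is a residue.
(8/1511) = +1, so 8 is a residue.
(9/1511) = +1, so 9 is a residue.
(10/1511) = +1, so 10 is a residue.
(11/1511) = −1, so 11 is the smallest positive non-residue mod 1511.

11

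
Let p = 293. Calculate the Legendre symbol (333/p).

1

Euler's criterion: (333/293) ≡ 40^146 (mod 293).
40^2 ≡ 135 (mod 293)
40^4 ≡ 59 (mod 293)
40^8 ≡ 258 (mod 293)
40^16 ≡ 53 (mod 293)
40^32 ≡ 172 (mod 293)
40^64 ≡ 284 (mod 293)
40^128 ≡ 81 (mod 293)
40^146 = 40^(128+16+2) ≡ 1 (mod 293).
Result is 1, so (333/293) = 1.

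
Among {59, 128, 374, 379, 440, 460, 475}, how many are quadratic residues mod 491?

1

(59/491) = -1 → non-residue.
(128/491) = -1 → non-residue.
(374/491) = -1 → non-residue.
(379/491) = +1 → QR.
(440/491) = -1 → non-residue.
(460/491) = -1 → non-residue.
(475/491) = -1 → non-residue.
Total quadratic residues among the 7: 1.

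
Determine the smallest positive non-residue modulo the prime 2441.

3

(2/2441) = +1, so 2 is a residue.
(3/2441) = −1, so 3 is the smallest positive non-residue mod 2441.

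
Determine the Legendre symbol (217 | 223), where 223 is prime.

Euler's criterion: (217/223) ≡ 217^111 (mod 223).
217^2 ≡ 36 (mod 223)
217^4 ≡ 181 (mod 223)
217^8 ≡ 203 (mod 223)
217^16 ≡ 177 (mod 223)
217^32 ≡ 109 (mod 223)
217^64 ≡ 62 (mod 223)
217^111 = 217^(64+32+8+4+2+1) ≡ 1 (mod 223).
Result is 1, so (217/223) = 1.

1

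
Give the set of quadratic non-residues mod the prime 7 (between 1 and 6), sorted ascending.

Square k = 1,…,3 (k and 7−k give the same square):
1²=1, 2²=4, 3²≡2 (mod 7).
The residues are {1, 2, 4}; the non-residues are the remaining 3 nonzero classes.

3, 5, 6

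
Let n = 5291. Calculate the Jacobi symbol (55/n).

0

Reciprocity: 55 ≡ 3 and 5291 ≡ 3 (mod 4), so (55/5291) = −(5291/55).
Reduce top mod 55: now compute (11/55).
Reciprocity: 11 ≡ 3 and 55 ≡ 3 (mod 4), so (11/55) = −(55/11).
Reduce top mod 11: now compute (0/11).
Top reduces to 0: gcd > 1, so the symbol is 0.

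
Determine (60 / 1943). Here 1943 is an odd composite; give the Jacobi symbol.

Pull out 2^2: since 1943 ≡ 7 (mod 8), (2/1943) = +1, so (2/1943)^2 = +1.
Reciprocity: 15 ≡ 3 and 1943 ≡ 3 (mod 4), so (15/1943) = −(1943/15).
Reduce top mod 15: now compute (8/15).
Pull out 2^3: since 15 ≡ 7 (mod 8), (2/15) = +1, so (2/15)^3 = +1.
Reached (1/15) = 1. Collecting the sign flips along the way, the symbol is -1.

-1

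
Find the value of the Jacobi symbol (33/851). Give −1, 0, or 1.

-1

Reciprocity: 33 ≡ 1 and 851 ≡ 3 (mod 4), so (33/851) = +(851/33).
Reduce top mod 33: now compute (26/33).
Pull out 2: since 33 ≡ 1 (mod 8), (2/33) = +1.
Reciprocity: 13 ≡ 1 and 33 ≡ 1 (mod 4), so (13/33) = +(33/13).
Reduce top mod 13: now compute (7/13).
Reciprocity: 7 ≡ 3 and 13 ≡ 1 (mod 4), so (7/13) = +(13/7).
Reduce top mod 7: now compute (6/7).
Pull out 2: since 7 ≡ 7 (mod 8), (2/7) = +1.
Reciprocity: 3 ≡ 3 and 7 ≡ 3 (mod 4), so (3/7) = −(7/3).
Reduce top mod 3: now compute (1/3).
Reached (1/3) = 1. Collecting the sign flips along the way, the symbol is -1.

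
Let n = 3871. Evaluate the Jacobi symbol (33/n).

-1

Reciprocity: 33 ≡ 1 and 3871 ≡ 3 (mod 4), so (33/3871) = +(3871/33).
Reduce top mod 33: now compute (10/33).
Pull out 2: since 33 ≡ 1 (mod 8), (2/33) = +1.
Reciprocity: 5 ≡ 1 and 33 ≡ 1 (mod 4), so (5/33) = +(33/5).
Reduce top mod 5: now compute (3/5).
Reciprocity: 3 ≡ 3 and 5 ≡ 1 (mod 4), so (3/5) = +(5/3).
Reduce top mod 3: now compute (2/3).
Pull out 2: since 3 ≡ 3 (mod 8), (2/3) = -1.
Reached (1/3) = 1. Collecting the sign flips along the way, the symbol is -1.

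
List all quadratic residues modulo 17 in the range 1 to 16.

1,2,4,8,9,13,15,16

Square k = 1,…,8 (k and 17−k give the same square):
1²=1, 2²=4, 3²=9, 4²=16, 5²≡8, 6²≡2, 7²≡15, 8²≡13 (mod 17).
So the quadratic residues mod 17 are {1, 2, 4, 8, 9, 13, 15, 16}.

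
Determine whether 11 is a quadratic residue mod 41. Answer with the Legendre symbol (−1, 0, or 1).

-1

Reciprocity: 11 ≡ 3 and 41 ≡ 1 (mod 4), so (11/41) = +(41/11).
Reduce top mod 11: now compute (8/11).
Pull out 2^3: since 11 ≡ 3 (mod 8), (2/11) = -1, so (2/11)^3 = -1.
Reached (1/11) = 1. Collecting the sign flips along the way, the symbol is -1.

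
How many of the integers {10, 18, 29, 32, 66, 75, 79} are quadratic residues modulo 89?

4

(10/89) = +1 → QR.
(18/89) = +1 → QR.
(29/89) = -1 → non-residue.
(32/89) = +1 → QR.
(66/89) = -1 → non-residue.
(75/89) = -1 → non-residue.
(79/89) = +1 → QR.
Total quadratic residues among the 7: 4.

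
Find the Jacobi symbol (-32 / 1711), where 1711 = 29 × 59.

First reduce: -32 ≡ 1679 (mod 1711).
Reciprocity: 1679 ≡ 3 and 1711 ≡ 3 (mod 4), so (1679/1711) = −(1711/1679).
Reduce top mod 1679: now compute (32/1679).
Pull out 2^5: since 1679 ≡ 7 (mod 8), (2/1679) = +1, so (2/1679)^5 = +1.
Reached (1/1679) = 1. Collecting the sign flips along the way, the symbol is -1.

-1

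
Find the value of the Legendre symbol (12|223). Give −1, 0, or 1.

Euler's criterion: (12/223) ≡ 12^111 (mod 223).
12^2 ≡ 144 (mod 223)
12^4 ≡ 220 (mod 223)
12^8 ≡ 9 (mod 223)
12^16 ≡ 81 (mod 223)
12^32 ≡ 94 (mod 223)
12^64 ≡ 139 (mod 223)
12^111 = 12^(64+32+8+4+2+1) ≡ 222 (mod 223).
Result is 222 ≡ −1, so (12/223) = −1.

-1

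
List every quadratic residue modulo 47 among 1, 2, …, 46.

1, 2, 3, 4, 6, 7, 8, 9, 12, 14, 16, 17, 18, 21, 24, 25, 27, 28, 32, 34, 36, 37, 42

Square k = 1,…,23 (k and 47−k give the same square):
1²=1, 2²=4, 3²=9, 4²=16, 5²=25, 6²=36, 7²≡2, 8²≡17, 9²≡34, 10²≡6, 11²≡27, 12²≡3, 13²≡28, 14²≡8, 15²≡37, 16²≡21, 17²≡7, 18²≡42, 19²≡32, 20²≡24, 21²≡18, 22²≡14, 23²≡12 (mod 47).
So the quadratic residues mod 47 are {1, 2, 3, 4, 6, 7, 8, 9, 12, 14, 16, 17, 18, 21, 24, 25, 27, 28, 32, 34, 36, 37, 42}.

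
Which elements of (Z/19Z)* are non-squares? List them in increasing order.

2,3,8,10,12,13,14,15,18

Square k = 1,…,9 (k and 19−k give the same square):
1²=1, 2²=4, 3²=9, 4²=16, 5²≡6, 6²≡17, 7²≡11, 8²≡7, 9²≡5 (mod 19).
The residues are {1, 4, 5, 6, 7, 9, 11, 16, 17}; the non-residues are the remaining 9 nonzero classes.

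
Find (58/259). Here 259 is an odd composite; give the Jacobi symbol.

Pull out 2: since 259 ≡ 3 (mod 8), (2/259) = -1.
Reciprocity: 29 ≡ 1 and 259 ≡ 3 (mod 4), so (29/259) = +(259/29).
Reduce top mod 29: now compute (27/29).
Reciprocity: 27 ≡ 3 and 29 ≡ 1 (mod 4), so (27/29) = +(29/27).
Reduce top mod 27: now compute (2/27).
Pull out 2: since 27 ≡ 3 (mod 8), (2/27) = -1.
Reached (1/27) = 1. Collecting the sign flips along the way, the symbol is +1.

1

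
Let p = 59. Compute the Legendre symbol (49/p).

Euler's criterion: (49/59) ≡ 49^29 (mod 59).
49^2 ≡ 41 (mod 59)
49^4 ≡ 29 (mod 59)
49^8 ≡ 15 (mod 59)
49^16 ≡ 48 (mod 59)
49^29 = 49^(16+8+4+1) ≡ 1 (mod 59).
Result is 1, so (49/59) = 1.

1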